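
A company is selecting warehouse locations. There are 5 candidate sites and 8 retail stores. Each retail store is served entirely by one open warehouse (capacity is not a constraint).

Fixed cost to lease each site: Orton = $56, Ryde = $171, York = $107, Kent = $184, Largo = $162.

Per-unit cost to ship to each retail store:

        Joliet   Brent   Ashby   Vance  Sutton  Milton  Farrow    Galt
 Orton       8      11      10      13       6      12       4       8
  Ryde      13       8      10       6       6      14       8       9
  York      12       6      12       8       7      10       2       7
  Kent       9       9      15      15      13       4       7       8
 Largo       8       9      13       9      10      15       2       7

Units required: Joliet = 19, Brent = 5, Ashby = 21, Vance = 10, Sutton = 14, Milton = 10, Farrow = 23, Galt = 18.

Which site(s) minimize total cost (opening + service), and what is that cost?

For any fixed open set, each retail store goes to its cheapest open site; total = fixed + service.
{Orton, York}: Joliet→Orton 8·19=152, Brent→York 6·5=30, Ashby→Orton 10·21=210, Vance→York 8·10=80, Sutton→Orton 6·14=84, Milton→York 10·10=100, Farrow→York 2·23=46, Galt→York 7·18=126. Service 828; fixed 163; total 991.
{Orton}: service 987 + fixed 56 = 1043
{York}: Joliet→York 12·19=228, Brent→York 6·5=30, Ashby→York 12·21=252, Vance→York 8·10=80, Sutton→York 7·14=98, Milton→York 10·10=100, Farrow→York 2·23=46, Galt→York 7·18=126. Service 960; fixed 107; total 1067.
{Orton, Ryde, York, Kent, Largo}: service 748 + fixed 680 = 1428
No other subset beats 991.

Open Orton and York; minimum total cost 991.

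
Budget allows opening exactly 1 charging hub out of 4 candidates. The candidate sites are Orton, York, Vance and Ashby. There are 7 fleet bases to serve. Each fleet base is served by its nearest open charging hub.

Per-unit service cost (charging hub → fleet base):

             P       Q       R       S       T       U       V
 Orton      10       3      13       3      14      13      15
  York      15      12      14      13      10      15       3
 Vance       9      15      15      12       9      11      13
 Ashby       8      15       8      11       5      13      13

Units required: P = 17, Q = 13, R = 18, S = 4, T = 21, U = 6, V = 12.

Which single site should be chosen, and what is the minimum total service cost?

With exactly 1 open, each fleet base uses its cheapest among the chosen.
{Ashby}: P→Ashby 8·17=136, Q→Ashby 15·13=195, R→Ashby 8·18=144, S→Ashby 11·4=44, T→Ashby 5·21=105, U→Ashby 13·6=78, V→Ashby 13·12=156. Service cost 858.
{Orton}: service cost 1007
{York}: service cost 1051
Among all 4 size-1 choices, {Ashby} is lowest.

Choose Ashby only; total service cost 858.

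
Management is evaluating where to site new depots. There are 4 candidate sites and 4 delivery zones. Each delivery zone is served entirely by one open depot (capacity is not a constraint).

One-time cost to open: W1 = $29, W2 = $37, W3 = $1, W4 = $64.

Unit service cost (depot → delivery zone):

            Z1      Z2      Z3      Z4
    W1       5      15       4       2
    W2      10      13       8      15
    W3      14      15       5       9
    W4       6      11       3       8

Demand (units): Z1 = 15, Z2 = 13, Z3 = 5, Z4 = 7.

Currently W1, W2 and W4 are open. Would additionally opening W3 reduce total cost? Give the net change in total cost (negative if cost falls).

No — net change +1 (cost rises by 1).

Current service cost with {W1, W2, W4}: 247.
Adding W3: each delivery zone re-picks its cheapest; new service cost 247, saving 0.
Extra fixed cost: 1. Net change = 1 − 0 = 1.
(Totals: 377 → 378.)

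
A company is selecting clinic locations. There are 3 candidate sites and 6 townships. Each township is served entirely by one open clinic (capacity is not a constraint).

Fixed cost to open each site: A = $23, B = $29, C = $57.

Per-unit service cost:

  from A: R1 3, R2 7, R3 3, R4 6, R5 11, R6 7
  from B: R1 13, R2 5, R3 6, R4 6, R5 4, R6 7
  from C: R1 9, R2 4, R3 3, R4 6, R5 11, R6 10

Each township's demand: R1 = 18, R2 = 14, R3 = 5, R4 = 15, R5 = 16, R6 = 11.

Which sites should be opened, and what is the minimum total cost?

For any fixed open set, each township goes to its cheapest open site; total = fixed + service.
{A, B}: R1→A 3·18=54, R2→B 5·14=70, R3→A 3·5=15, R4→A 6·15=90, R5→B 4·16=64, R6→A 7·11=77. Service 370; fixed 52; total 422.
{A, B, C}: R1→A 3·18=54, R2→C 4·14=56, R3→A 3·5=15, R4→A 6·15=90, R5→B 4·16=64, R6→A 7·11=77. Service 356; fixed 109; total 465.
{A}: R1→A 3·18=54, R2→A 7·14=98, R3→A 3·5=15, R4→A 6·15=90, R5→A 11·16=176, R6→A 7·11=77. Service 510; fixed 23; total 533.
(All 7 nonempty subsets were checked; A and B is lowest.)

Open A and B; minimum total cost 422.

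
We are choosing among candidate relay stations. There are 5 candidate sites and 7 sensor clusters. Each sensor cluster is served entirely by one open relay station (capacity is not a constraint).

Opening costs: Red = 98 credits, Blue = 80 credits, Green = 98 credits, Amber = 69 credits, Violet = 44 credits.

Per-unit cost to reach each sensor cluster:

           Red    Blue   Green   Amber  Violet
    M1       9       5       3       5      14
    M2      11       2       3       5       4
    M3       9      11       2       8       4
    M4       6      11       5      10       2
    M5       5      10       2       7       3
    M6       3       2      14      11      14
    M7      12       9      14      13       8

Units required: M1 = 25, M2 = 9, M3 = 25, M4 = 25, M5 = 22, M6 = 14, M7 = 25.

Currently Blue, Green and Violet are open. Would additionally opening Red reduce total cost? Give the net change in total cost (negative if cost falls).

Current service cost with {Blue, Green, Violet}: 465.
Adding Red: each sensor cluster re-picks its cheapest; new service cost 465, saving 0.
Extra fixed cost: 98. Net change = 98 − 0 = 98.
(Totals: 687 → 785.)

No — net change +98 (cost rises by 98).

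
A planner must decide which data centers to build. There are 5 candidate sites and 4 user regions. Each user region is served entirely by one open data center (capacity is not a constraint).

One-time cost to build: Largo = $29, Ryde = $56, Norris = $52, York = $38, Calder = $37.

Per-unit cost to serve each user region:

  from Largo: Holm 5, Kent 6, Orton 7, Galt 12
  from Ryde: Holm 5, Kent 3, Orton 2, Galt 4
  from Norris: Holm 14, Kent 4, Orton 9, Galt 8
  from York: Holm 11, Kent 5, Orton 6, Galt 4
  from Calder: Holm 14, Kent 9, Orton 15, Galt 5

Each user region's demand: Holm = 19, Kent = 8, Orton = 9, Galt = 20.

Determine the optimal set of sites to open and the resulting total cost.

Open Ryde only; minimum total cost 273.

For any fixed open set, each user region goes to its cheapest open site; total = fixed + service.
{Ryde}: Holm→Ryde 5·19=95, Kent→Ryde 3·8=24, Orton→Ryde 2·9=18, Galt→Ryde 4·20=80. Service 217; fixed 56; total 273.
{Largo, Ryde}: Holm→Largo 5·19=95, Kent→Ryde 3·8=24, Orton→Ryde 2·9=18, Galt→Ryde 4·20=80. Service 217; fixed 85; total 302.
{Ryde, Calder}: Holm→Ryde 5·19=95, Kent→Ryde 3·8=24, Orton→Ryde 2·9=18, Galt→Ryde 4·20=80. Service 217; fixed 93; total 310.
{Largo, Ryde, Norris, York, Calder}: service 217 + fixed 212 = 429
No other subset beats 273.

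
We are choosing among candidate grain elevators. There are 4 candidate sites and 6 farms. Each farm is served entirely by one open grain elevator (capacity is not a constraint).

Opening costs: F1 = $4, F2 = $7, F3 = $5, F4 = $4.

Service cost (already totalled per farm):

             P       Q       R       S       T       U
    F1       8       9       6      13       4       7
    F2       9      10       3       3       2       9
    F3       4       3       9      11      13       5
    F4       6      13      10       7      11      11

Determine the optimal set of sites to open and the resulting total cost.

Open F2 and F3; minimum total cost 32.

For any fixed open set, each farm goes to its cheapest open site; total = fixed + service.
{F2, F3}: P→F3 4, Q→F3 3, R→F2 3, S→F2 3, T→F2 2, U→F3 5. Service 20; fixed 12; total 32.
{F1, F2, F3}: service 20 + fixed 16 = 36
{F2, F3, F4}: service 20 + fixed 16 = 36
{F1, F2, F3, F4}: P→F3 4, Q→F3 3, R→F2 3, S→F2 3, T→F2 2, U→F3 5. Service 20; fixed 20; total 40.
No other subset beats 32.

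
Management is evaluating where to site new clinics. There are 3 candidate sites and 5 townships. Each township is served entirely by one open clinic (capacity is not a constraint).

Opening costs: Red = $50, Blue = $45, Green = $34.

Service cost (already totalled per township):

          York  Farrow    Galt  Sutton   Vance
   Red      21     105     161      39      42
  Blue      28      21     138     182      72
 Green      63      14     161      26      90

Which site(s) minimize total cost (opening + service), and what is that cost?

For any fixed open set, each township goes to its cheapest open site; total = fixed + service.
{Red, Green}: York→Red 21, Farrow→Green 14, Galt→Red 161, Sutton→Green 26, Vance→Red 42. Service 264; fixed 84; total 348.
{Red, Blue}: service 261 + fixed 95 = 356
{Blue, Green}: York→Blue 28, Farrow→Green 14, Galt→Blue 138, Sutton→Green 26, Vance→Blue 72. Service 278; fixed 79; total 357.
{Red, Blue, Green}: service 241 + fixed 129 = 370
(All 7 nonempty subsets were checked; Red and Green is lowest.)

Open Red and Green; minimum total cost 348.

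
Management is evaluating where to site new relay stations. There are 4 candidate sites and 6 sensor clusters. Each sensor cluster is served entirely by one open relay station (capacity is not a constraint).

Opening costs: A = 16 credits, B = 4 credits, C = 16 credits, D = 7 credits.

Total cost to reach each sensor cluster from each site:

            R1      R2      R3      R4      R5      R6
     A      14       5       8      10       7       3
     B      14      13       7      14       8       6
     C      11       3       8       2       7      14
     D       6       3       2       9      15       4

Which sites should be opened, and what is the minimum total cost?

Open B and D; minimum total cost 43.

For any fixed open set, each sensor cluster goes to its cheapest open site; total = fixed + service.
{B, D}: R1→D 6, R2→D 3, R3→D 2, R4→D 9, R5→B 8, R6→D 4. Service 32; fixed 11; total 43.
{D}: service 39 + fixed 7 = 46
{C, D}: service 24 + fixed 23 = 47
{A, B, C, D}: service 23 + fixed 43 = 66
No other subset beats 43.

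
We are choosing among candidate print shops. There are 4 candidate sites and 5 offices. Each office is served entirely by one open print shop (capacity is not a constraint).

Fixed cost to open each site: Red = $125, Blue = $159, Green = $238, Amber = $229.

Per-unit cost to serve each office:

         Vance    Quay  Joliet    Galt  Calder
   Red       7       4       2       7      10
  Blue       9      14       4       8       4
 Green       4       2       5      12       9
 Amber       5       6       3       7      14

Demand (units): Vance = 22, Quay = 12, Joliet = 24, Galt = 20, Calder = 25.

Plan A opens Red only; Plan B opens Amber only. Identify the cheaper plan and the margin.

Plan A: {Red}: Vance→Red 7·22=154, Quay→Red 4·12=48, Joliet→Red 2·24=48, Galt→Red 7·20=140, Calder→Red 10·25=250. Service 640; fixed 125; total 765.
Plan B: {Amber}: Vance→Amber 5·22=110, Quay→Amber 6·12=72, Joliet→Amber 3·24=72, Galt→Amber 7·20=140, Calder→Amber 14·25=350. Service 744; fixed 229; total 973.
Difference: |765 − 973| = 208.

Plan A is cheaper by 208.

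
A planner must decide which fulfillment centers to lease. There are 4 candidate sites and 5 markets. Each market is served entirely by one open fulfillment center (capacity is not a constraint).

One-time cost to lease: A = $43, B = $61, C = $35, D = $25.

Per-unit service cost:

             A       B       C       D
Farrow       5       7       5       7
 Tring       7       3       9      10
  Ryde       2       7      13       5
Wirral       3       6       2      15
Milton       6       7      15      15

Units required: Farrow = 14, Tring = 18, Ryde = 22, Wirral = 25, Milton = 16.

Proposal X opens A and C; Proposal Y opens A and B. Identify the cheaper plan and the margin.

Proposal X: {A, C}: Farrow→A 5·14=70, Tring→A 7·18=126, Ryde→A 2·22=44, Wirral→C 2·25=50, Milton→A 6·16=96. Service 386; fixed 78; total 464.
Proposal Y: {A, B}: Farrow→A 5·14=70, Tring→B 3·18=54, Ryde→A 2·22=44, Wirral→A 3·25=75, Milton→A 6·16=96. Service 339; fixed 104; total 443.
Difference: |464 − 443| = 21.

Proposal Y is cheaper by 21.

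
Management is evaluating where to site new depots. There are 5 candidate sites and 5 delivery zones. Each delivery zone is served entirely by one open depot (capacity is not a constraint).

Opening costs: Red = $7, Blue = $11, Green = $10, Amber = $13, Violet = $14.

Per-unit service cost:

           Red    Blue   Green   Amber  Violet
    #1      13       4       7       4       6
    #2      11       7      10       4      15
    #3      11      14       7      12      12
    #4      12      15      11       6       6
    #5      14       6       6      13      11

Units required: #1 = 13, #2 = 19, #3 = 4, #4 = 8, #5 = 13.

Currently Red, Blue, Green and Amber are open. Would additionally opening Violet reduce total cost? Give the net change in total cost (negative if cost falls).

No — net change +14 (cost rises by 14).

Current service cost with {Red, Blue, Green, Amber}: 282.
Adding Violet: each delivery zone re-picks its cheapest; new service cost 282, saving 0.
Extra fixed cost: 14. Net change = 14 − 0 = 14.
(Totals: 323 → 337.)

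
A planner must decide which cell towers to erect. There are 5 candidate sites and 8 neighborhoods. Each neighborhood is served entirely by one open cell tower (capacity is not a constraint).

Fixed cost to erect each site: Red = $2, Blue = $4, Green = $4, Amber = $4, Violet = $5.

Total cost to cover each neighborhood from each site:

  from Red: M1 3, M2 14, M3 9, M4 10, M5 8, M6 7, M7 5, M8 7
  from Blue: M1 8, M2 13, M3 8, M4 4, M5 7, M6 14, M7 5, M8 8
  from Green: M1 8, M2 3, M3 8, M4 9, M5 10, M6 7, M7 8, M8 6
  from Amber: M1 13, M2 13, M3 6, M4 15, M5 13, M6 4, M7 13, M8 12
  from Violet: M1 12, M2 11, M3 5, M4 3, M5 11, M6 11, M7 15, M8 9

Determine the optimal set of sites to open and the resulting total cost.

Open Red, Green and Violet; minimum total cost 51.

For any fixed open set, each neighborhood goes to its cheapest open site; total = fixed + service.
{Red, Green, Violet}: M1→Red 3, M2→Green 3, M3→Violet 5, M4→Violet 3, M5→Red 8, M6→Red 7, M7→Red 5, M8→Green 6. Service 40; fixed 11; total 51.
{Red, Blue, Green, Amber}: M1→Red 3, M2→Green 3, M3→Amber 6, M4→Blue 4, M5→Blue 7, M6→Amber 4, M7→Red 5, M8→Green 6. Service 38; fixed 14; total 52.
{Red, Green, Amber, Violet}: M1→Red 3, M2→Green 3, M3→Violet 5, M4→Violet 3, M5→Red 8, M6→Amber 4, M7→Red 5, M8→Green 6. Service 37; fixed 15; total 52.
{Red, Blue, Green, Amber, Violet}: service 36 + fixed 19 = 55
No other subset beats 51.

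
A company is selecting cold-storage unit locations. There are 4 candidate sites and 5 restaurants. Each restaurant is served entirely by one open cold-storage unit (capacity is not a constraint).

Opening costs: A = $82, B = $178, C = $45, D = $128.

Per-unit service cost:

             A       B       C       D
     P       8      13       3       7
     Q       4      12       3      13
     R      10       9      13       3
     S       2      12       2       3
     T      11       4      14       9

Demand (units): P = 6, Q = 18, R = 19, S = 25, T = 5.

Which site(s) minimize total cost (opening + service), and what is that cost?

For any fixed open set, each restaurant goes to its cheapest open site; total = fixed + service.
{C, D}: P→C 3·6=18, Q→C 3·18=54, R→D 3·19=57, S→C 2·25=50, T→D 9·5=45. Service 224; fixed 173; total 397.
{A, D}: service 266 + fixed 210 = 476
{A, C, D}: service 224 + fixed 255 = 479
{A, B, C, D}: service 199 + fixed 433 = 632
(All 15 nonempty subsets were checked; C and D is lowest.)

Open C and D; minimum total cost 397.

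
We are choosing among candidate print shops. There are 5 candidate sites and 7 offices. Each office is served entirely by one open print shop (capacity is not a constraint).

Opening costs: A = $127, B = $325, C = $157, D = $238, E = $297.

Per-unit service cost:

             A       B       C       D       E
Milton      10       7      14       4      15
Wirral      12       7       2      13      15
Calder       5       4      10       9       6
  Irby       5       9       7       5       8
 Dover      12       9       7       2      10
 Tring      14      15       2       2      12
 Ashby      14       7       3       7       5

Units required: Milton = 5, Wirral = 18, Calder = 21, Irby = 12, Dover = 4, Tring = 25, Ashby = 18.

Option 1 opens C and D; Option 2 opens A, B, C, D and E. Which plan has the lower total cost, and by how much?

Option 1: {C, D}: Milton→D 4·5=20, Wirral→C 2·18=36, Calder→D 9·21=189, Irby→D 5·12=60, Dover→D 2·4=8, Tring→C 2·25=50, Ashby→C 3·18=54. Service 417; fixed 395; total 812.
Option 2: {A, B, C, D, E}: Milton→D 4·5=20, Wirral→C 2·18=36, Calder→B 4·21=84, Irby→A 5·12=60, Dover→D 2·4=8, Tring→C 2·25=50, Ashby→C 3·18=54. Service 312; fixed 1144; total 1456.
Difference: |812 − 1456| = 644.

Option 1 is cheaper by 644.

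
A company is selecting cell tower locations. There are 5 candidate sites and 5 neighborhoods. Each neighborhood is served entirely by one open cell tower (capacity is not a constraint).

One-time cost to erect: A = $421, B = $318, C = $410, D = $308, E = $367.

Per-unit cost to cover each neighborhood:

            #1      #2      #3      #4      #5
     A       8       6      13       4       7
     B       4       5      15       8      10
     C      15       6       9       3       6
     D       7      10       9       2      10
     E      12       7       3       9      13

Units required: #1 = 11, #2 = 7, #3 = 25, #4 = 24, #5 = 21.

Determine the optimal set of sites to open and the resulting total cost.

Open D only; minimum total cost 938.

For any fixed open set, each neighborhood goes to its cheapest open site; total = fixed + service.
{D}: #1→D 7·11=77, #2→D 10·7=70, #3→D 9·25=225, #4→D 2·24=48, #5→D 10·21=210. Service 630; fixed 308; total 938.
{C}: service 630 + fixed 410 = 1040
{E}: service 745 + fixed 367 = 1112
{A, B, C, D, E}: service 328 + fixed 1824 = 2152
No other subset beats 938.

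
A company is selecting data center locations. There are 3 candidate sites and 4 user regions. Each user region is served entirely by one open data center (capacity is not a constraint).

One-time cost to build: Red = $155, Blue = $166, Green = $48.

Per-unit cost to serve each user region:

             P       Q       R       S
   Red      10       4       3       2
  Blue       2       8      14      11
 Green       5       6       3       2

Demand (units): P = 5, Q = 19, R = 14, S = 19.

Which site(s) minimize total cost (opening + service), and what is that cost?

Open Green only; minimum total cost 267.

For any fixed open set, each user region goes to its cheapest open site; total = fixed + service.
{Green}: P→Green 5·5=25, Q→Green 6·19=114, R→Green 3·14=42, S→Green 2·19=38. Service 219; fixed 48; total 267.
{Red}: P→Red 10·5=50, Q→Red 4·19=76, R→Red 3·14=42, S→Red 2·19=38. Service 206; fixed 155; total 361.
{Red, Green}: P→Green 5·5=25, Q→Red 4·19=76, R→Red 3·14=42, S→Red 2·19=38. Service 181; fixed 203; total 384.
{Red, Blue, Green}: P→Blue 2·5=10, Q→Red 4·19=76, R→Red 3·14=42, S→Red 2·19=38. Service 166; fixed 369; total 535.
No other subset beats 267.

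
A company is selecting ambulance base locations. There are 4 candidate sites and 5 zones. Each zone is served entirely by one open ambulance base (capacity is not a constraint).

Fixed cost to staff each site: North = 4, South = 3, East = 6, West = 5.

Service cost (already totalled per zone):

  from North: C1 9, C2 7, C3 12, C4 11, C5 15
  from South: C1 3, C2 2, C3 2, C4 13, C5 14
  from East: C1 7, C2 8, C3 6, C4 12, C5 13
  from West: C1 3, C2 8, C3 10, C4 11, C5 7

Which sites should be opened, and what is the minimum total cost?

For any fixed open set, each zone goes to its cheapest open site; total = fixed + service.
{South, West}: C1→South 3, C2→South 2, C3→South 2, C4→West 11, C5→West 7. Service 25; fixed 8; total 33.
{North, South, West}: service 25 + fixed 12 = 37
{South}: service 34 + fixed 3 = 37
{North, South, East, West}: C1→South 3, C2→South 2, C3→South 2, C4→North 11, C5→West 7. Service 25; fixed 18; total 43.
No other subset beats 33.

Open South and West; minimum total cost 33.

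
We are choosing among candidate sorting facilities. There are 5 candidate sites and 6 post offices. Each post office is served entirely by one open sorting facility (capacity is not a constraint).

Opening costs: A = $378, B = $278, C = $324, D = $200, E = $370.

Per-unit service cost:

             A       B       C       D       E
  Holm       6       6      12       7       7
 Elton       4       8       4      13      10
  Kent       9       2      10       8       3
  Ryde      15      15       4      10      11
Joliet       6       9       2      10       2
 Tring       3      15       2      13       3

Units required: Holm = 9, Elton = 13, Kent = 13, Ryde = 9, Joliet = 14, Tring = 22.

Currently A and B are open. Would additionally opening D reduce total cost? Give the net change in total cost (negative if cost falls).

No — net change +155 (cost rises by 155).

Current service cost with {A, B}: 417.
Adding D: each post office re-picks its cheapest; new service cost 372, saving 45.
Extra fixed cost: 200. Net change = 200 − 45 = 155.
(Totals: 1073 → 1228.)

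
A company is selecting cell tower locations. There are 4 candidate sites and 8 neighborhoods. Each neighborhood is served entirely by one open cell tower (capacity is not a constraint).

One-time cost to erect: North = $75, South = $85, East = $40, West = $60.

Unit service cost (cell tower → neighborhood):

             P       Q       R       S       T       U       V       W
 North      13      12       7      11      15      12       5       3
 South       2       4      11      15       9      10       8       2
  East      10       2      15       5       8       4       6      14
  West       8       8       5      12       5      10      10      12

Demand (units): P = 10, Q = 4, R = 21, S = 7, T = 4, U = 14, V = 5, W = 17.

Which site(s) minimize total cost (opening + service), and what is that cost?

For any fixed open set, each neighborhood goes to its cheapest open site; total = fixed + service.
{South, East, West}: P→South 2·10=20, Q→East 2·4=8, R→West 5·21=105, S→East 5·7=35, T→West 5·4=20, U→East 4·14=56, V→East 6·5=30, W→South 2·17=34. Service 308; fixed 185; total 493.
{North, East, West}: service 380 + fixed 175 = 555
{North, South, East}: service 357 + fixed 200 = 557
{North, South, East, West}: P→South 2·10=20, Q→East 2·4=8, R→West 5·21=105, S→East 5·7=35, T→West 5·4=20, U→East 4·14=56, V→North 5·5=25, W→South 2·17=34. Service 303; fixed 260; total 563.
No other subset beats 493.

Open South, East and West; minimum total cost 493.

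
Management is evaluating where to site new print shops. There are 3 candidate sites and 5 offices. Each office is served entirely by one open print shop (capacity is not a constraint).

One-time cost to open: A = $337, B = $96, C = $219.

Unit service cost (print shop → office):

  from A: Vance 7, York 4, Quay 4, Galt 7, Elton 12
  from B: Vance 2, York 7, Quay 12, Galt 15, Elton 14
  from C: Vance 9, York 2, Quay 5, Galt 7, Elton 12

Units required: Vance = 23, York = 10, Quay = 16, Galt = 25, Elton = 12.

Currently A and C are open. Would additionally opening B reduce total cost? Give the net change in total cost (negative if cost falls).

Yes — net change −19 (cost falls by 19).

Current service cost with {A, C}: 564.
Adding B: each office re-picks its cheapest; new service cost 449, saving 115.
Extra fixed cost: 96. Net change = 96 − 115 = -19.
(Totals: 1120 → 1101.)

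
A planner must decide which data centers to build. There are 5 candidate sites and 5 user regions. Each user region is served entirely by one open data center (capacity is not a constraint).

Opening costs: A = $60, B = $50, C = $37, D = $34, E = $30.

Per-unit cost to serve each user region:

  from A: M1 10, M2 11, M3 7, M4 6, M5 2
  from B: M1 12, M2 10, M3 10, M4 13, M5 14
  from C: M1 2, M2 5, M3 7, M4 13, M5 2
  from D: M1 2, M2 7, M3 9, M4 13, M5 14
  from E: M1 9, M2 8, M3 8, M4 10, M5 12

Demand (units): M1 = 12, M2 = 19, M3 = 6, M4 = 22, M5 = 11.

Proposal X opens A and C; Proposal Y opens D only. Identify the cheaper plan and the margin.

Proposal X is cheaper by 273.

Proposal X: {A, C}: M1→C 2·12=24, M2→C 5·19=95, M3→A 7·6=42, M4→A 6·22=132, M5→A 2·11=22. Service 315; fixed 97; total 412.
Proposal Y: {D}: M1→D 2·12=24, M2→D 7·19=133, M3→D 9·6=54, M4→D 13·22=286, M5→D 14·11=154. Service 651; fixed 34; total 685.
Difference: |412 − 685| = 273.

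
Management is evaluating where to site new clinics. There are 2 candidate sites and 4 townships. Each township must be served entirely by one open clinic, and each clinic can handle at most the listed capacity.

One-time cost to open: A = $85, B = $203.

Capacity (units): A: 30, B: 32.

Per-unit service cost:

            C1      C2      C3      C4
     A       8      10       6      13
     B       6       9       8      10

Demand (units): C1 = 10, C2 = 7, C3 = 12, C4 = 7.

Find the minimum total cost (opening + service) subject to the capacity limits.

Open {A, B}: C1→B 6·10=60, C2→B 9·7=63, C3→A 6·12=72, C4→B 10·7=70.
Loads: A carries 12/30, B carries 24/32. Service 265; fixed 288; total 553.
Next best feasible plan costs 560.

Minimum total cost: 553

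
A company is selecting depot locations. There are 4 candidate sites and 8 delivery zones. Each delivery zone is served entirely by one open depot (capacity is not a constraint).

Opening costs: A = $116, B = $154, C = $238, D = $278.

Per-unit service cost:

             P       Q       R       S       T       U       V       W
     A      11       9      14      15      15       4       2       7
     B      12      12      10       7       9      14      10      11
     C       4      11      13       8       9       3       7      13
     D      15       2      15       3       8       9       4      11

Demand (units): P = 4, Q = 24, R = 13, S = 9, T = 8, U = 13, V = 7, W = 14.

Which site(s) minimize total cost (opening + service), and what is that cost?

For any fixed open set, each delivery zone goes to its cheapest open site; total = fixed + service.
{A, D}: P→A 11·4=44, Q→D 2·24=48, R→A 14·13=182, S→D 3·9=27, T→D 8·8=64, U→A 4·13=52, V→A 2·7=14, W→A 7·14=98. Service 529; fixed 394; total 923.
{A, B}: P→A 11·4=44, Q→A 9·24=216, R→B 10·13=130, S→B 7·9=63, T→B 9·8=72, U→A 4·13=52, V→A 2·7=14, W→A 7·14=98. Service 689; fixed 270; total 959.
{D}: service 693 + fixed 278 = 971
{A, B, C, D}: service 436 + fixed 786 = 1222
(All 15 nonempty subsets were checked; A and D is lowest.)

Open A and D; minimum total cost 923.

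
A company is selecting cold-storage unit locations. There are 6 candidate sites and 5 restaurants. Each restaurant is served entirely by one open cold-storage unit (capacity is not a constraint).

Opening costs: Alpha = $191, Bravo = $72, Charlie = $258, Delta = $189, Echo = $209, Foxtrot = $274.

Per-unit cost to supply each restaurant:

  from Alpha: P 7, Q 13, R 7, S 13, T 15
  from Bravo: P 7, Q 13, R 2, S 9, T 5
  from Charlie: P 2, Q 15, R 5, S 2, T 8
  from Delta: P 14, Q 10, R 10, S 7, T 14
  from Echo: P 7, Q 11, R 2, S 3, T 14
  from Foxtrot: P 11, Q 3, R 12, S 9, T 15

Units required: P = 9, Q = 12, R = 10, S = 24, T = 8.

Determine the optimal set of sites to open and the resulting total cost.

For any fixed open set, each restaurant goes to its cheapest open site; total = fixed + service.
{Bravo}: P→Bravo 7·9=63, Q→Bravo 13·12=156, R→Bravo 2·10=20, S→Bravo 9·24=216, T→Bravo 5·8=40. Service 495; fixed 72; total 567.
{Bravo, Echo}: service 327 + fixed 281 = 608
{Echo}: service 399 + fixed 209 = 608
{Alpha, Bravo, Charlie, Delta, Echo, Foxtrot}: service 162 + fixed 1193 = 1355
No other subset beats 567.

Open Bravo only; minimum total cost 567.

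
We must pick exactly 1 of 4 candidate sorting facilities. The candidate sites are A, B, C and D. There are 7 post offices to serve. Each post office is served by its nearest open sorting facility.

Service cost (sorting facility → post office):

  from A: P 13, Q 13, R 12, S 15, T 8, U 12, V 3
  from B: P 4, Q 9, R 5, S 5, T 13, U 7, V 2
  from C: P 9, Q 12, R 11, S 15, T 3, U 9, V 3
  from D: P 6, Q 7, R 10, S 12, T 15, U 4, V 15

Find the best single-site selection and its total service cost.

With exactly 1 open, each post office uses its cheapest among the chosen.
{B}: P→B 4, Q→B 9, R→B 5, S→B 5, T→B 13, U→B 7, V→B 2. Service cost 45.
{C}: service cost 62
{D}: service cost 69
Among all 4 size-1 choices, {B} is lowest.

Choose B only; total service cost 45.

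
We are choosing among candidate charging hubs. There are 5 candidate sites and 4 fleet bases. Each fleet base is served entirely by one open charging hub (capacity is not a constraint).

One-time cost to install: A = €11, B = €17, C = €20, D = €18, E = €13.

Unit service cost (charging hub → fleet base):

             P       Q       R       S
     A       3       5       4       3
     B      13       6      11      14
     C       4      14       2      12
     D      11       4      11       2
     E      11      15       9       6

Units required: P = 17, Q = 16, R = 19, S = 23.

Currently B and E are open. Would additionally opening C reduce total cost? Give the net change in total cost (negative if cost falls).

Current service cost with {B, E}: 592.
Adding C: each fleet base re-picks its cheapest; new service cost 340, saving 252.
Extra fixed cost: 20. Net change = 20 − 252 = -232.
(Totals: 622 → 390.)

Yes — net change −232 (cost falls by 232).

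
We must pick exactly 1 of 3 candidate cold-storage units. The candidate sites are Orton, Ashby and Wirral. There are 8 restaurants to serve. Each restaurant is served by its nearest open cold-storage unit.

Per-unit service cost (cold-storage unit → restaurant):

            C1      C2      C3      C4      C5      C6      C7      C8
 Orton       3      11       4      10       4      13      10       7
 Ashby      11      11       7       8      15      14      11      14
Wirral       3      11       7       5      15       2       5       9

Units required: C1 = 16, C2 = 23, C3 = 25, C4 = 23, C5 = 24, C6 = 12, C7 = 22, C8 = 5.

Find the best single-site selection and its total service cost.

With exactly 1 open, each restaurant uses its cheapest among the chosen.
{Wirral}: C1→Wirral 3·16=48, C2→Wirral 11·23=253, C3→Wirral 7·25=175, C4→Wirral 5·23=115, C5→Wirral 15·24=360, C6→Wirral 2·12=24, C7→Wirral 5·22=110, C8→Wirral 9·5=45. Service cost 1130.
{Orton}: service cost 1138
{Ashby}: service cost 1628
Among all 3 size-1 choices, {Wirral} is lowest.

Choose Wirral only; total service cost 1130.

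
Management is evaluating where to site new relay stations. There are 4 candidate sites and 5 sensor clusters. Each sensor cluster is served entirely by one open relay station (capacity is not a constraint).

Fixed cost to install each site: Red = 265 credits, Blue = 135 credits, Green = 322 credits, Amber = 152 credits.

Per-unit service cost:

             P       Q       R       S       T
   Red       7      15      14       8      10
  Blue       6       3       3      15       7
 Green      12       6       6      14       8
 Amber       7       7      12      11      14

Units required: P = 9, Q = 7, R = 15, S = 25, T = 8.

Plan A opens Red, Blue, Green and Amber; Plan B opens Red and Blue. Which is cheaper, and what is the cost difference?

Plan B is cheaper by 474.

Plan A: {Red, Blue, Green, Amber}: P→Blue 6·9=54, Q→Blue 3·7=21, R→Blue 3·15=45, S→Red 8·25=200, T→Blue 7·8=56. Service 376; fixed 874; total 1250.
Plan B: {Red, Blue}: P→Blue 6·9=54, Q→Blue 3·7=21, R→Blue 3·15=45, S→Red 8·25=200, T→Blue 7·8=56. Service 376; fixed 400; total 776.
Difference: |1250 − 776| = 474.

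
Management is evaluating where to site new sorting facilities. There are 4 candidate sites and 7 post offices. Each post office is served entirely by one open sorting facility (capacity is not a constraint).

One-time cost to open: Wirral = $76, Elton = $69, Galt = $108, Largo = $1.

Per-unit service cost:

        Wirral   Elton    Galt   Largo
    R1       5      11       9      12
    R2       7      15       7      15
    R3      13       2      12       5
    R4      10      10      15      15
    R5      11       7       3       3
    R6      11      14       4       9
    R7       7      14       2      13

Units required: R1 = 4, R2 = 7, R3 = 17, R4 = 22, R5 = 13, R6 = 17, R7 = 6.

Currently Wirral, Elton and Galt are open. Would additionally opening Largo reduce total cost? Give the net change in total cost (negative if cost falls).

No — net change +1 (cost rises by 1).

Current service cost with {Wirral, Elton, Galt}: 442.
Adding Largo: each post office re-picks its cheapest; new service cost 442, saving 0.
Extra fixed cost: 1. Net change = 1 − 0 = 1.
(Totals: 695 → 696.)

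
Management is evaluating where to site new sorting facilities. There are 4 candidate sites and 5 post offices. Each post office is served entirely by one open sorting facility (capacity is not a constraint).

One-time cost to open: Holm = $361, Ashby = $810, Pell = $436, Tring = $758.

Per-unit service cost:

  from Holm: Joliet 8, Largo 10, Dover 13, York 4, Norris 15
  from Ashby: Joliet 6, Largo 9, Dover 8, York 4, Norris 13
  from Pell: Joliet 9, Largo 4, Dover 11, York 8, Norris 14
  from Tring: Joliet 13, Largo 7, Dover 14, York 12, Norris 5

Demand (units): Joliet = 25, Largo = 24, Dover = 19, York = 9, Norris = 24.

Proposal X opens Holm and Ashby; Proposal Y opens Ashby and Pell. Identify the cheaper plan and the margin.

Proposal Y is cheaper by 45.

Proposal X: {Holm, Ashby}: Joliet→Ashby 6·25=150, Largo→Ashby 9·24=216, Dover→Ashby 8·19=152, York→Holm 4·9=36, Norris→Ashby 13·24=312. Service 866; fixed 1171; total 2037.
Proposal Y: {Ashby, Pell}: Joliet→Ashby 6·25=150, Largo→Pell 4·24=96, Dover→Ashby 8·19=152, York→Ashby 4·9=36, Norris→Ashby 13·24=312. Service 746; fixed 1246; total 1992.
Difference: |2037 − 1992| = 45.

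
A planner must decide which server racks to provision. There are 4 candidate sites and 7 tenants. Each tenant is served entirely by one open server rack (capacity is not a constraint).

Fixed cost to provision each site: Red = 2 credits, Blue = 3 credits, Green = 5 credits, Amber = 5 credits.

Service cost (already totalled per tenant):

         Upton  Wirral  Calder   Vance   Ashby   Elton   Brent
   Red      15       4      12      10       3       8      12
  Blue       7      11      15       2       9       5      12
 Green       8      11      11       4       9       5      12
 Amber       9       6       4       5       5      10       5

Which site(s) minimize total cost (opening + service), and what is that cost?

Open Red, Blue and Amber; minimum total cost 40.

For any fixed open set, each tenant goes to its cheapest open site; total = fixed + service.
{Red, Blue, Amber}: Upton→Blue 7, Wirral→Red 4, Calder→Amber 4, Vance→Blue 2, Ashby→Red 3, Elton→Blue 5, Brent→Amber 5. Service 30; fixed 10; total 40.
{Blue, Amber}: service 34 + fixed 8 = 42
{Red, Blue, Green, Amber}: service 30 + fixed 15 = 45
{Red}: service 64 + fixed 2 = 66
(All 15 nonempty subsets were checked; Red, Blue and Amber is lowest.)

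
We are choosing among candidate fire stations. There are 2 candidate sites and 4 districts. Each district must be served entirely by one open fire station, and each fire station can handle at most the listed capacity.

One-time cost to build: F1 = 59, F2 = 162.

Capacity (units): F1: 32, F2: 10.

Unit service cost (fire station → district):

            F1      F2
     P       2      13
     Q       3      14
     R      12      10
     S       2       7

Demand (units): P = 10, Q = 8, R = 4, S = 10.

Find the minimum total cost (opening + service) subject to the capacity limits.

Open {F1}: P→F1 2·10=20, Q→F1 3·8=24, R→F1 12·4=48, S→F1 2·10=20.
Loads: F1 carries 32/32. Service 112; fixed 59; total 171.
Next best feasible plan costs 325.

Minimum total cost: 171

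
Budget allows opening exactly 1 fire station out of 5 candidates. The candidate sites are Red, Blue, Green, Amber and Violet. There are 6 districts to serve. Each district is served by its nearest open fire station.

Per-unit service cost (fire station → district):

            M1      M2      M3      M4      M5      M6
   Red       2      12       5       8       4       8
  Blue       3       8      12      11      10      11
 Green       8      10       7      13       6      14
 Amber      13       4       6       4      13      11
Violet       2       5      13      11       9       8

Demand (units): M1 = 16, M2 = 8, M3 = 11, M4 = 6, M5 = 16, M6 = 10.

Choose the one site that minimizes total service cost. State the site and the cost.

With exactly 1 open, each district uses its cheapest among the chosen.
{Red}: M1→Red 2·16=32, M2→Red 12·8=96, M3→Red 5·11=55, M4→Red 8·6=48, M5→Red 4·16=64, M6→Red 8·10=80. Service cost 375.
{Violet}: service cost 505
{Blue}: service cost 580
Among all 5 size-1 choices, {Red} is lowest.

Choose Red only; total service cost 375.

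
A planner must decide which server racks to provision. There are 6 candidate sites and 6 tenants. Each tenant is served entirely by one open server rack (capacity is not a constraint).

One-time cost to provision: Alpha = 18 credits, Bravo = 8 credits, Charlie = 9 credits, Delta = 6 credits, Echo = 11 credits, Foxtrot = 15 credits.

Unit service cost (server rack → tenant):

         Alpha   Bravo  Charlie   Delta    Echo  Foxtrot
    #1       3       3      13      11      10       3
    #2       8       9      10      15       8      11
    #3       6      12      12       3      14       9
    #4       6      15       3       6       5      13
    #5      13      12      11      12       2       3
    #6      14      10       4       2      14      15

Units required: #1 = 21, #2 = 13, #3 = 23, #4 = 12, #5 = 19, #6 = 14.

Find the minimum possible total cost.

Minimum total cost: 372

For any fixed open set, each tenant goes to its cheapest open site; total = fixed + service.
{Bravo, Charlie, Delta, Echo}: #1→Bravo 3·21=63, #2→Echo 8·13=104, #3→Delta 3·23=69, #4→Charlie 3·12=36, #5→Echo 2·19=38, #6→Delta 2·14=28. Service 338; fixed 34; total 372.
{Charlie, Delta, Echo, Foxtrot}: service 338 + fixed 41 = 379
{Alpha, Charlie, Delta, Echo}: #1→Alpha 3·21=63, #2→Alpha 8·13=104, #3→Delta 3·23=69, #4→Charlie 3·12=36, #5→Echo 2·19=38, #6→Delta 2·14=28. Service 338; fixed 44; total 382.
{Alpha, Bravo, Charlie, Delta, Echo, Foxtrot}: #1→Alpha 3·21=63, #2→Alpha 8·13=104, #3→Delta 3·23=69, #4→Charlie 3·12=36, #5→Echo 2·19=38, #6→Delta 2·14=28. Service 338; fixed 67; total 405.
No other subset beats 372.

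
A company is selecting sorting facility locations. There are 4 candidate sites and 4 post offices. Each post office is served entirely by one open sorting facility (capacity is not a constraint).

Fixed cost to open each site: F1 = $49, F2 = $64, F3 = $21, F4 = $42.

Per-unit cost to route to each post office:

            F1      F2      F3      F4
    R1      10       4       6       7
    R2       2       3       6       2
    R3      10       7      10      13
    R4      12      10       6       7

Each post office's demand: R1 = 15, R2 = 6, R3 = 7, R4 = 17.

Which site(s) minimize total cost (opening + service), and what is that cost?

For any fixed open set, each post office goes to its cheapest open site; total = fixed + service.
{F2, F3}: R1→F2 4·15=60, R2→F2 3·6=18, R3→F2 7·7=49, R4→F3 6·17=102. Service 229; fixed 85; total 314.
{F3}: service 298 + fixed 21 = 319
{F3, F4}: R1→F3 6·15=90, R2→F4 2·6=12, R3→F3 10·7=70, R4→F3 6·17=102. Service 274; fixed 63; total 337.
{F1, F2, F3, F4}: service 223 + fixed 176 = 399
(All 15 nonempty subsets were checked; F2 and F3 is lowest.)

Open F2 and F3; minimum total cost 314.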